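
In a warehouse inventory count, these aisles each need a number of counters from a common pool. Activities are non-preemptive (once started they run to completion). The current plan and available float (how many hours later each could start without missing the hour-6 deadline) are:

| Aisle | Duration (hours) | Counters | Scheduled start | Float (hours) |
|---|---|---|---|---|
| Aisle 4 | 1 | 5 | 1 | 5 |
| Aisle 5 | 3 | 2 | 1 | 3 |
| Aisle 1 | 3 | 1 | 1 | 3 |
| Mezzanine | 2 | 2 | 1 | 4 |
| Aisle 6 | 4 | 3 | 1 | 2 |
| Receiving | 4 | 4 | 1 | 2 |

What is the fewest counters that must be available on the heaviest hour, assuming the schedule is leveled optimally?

9

Early-start (Aisle 4@1, Aisle 5@1, Aisle 1@1, Mezzanine@1, Aisle 6@1, Receiving@1) gives peak 17: h1:17  h2:12  h3:10  h4:7  h5:0  h6:0.
Shift Aisle 1→4, Aisle 6→2, Receiving→3.
Schedule Aisle 4@1, Aisle 5@1, Aisle 1@4, Mezzanine@1, Aisle 6@2, Receiving@3: h1:9  h2:7  h3:9  h4:8  h5:8  h6:5 — peak 9.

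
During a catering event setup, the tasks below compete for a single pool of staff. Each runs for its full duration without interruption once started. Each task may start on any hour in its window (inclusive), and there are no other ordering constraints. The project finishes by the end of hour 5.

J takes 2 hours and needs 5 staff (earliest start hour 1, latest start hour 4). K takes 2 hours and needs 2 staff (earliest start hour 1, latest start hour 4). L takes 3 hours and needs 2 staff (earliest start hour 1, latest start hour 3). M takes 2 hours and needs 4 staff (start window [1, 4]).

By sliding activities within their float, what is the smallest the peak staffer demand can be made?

7

Early-start (J@1, K@1, L@1, M@1) gives peak 13: h1:13  h2:13  h3:2  h4:0  h5:0.
Shift L→3, M→3.
Schedule J@1, K@1, L@3, M@3: h1:7  h2:7  h3:6  h4:6  h5:2 — peak 7.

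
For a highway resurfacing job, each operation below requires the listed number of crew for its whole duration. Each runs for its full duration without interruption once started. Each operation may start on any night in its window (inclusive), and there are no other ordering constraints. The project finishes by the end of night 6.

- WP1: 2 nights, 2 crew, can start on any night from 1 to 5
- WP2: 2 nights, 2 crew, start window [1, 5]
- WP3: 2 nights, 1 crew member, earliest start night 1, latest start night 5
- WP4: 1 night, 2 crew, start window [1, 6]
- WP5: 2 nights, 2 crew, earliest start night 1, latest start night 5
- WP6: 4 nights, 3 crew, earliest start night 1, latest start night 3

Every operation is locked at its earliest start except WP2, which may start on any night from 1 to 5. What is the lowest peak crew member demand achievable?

10

WP2@1: n1:12  n2:10  n3:3  n4:3  n5:0  n6:0 → peak 12
WP2@2: n1:10  n2:10  n3:5  n4:3  n5:0  n6:0 → peak 10
WP2@3: n1:10  n2:8  n3:5  n4:5  n5:0  n6:0 → peak 10
WP2@4: n1:10  n2:8  n3:3  n4:5  n5:2  n6:0 → peak 10
WP2@5: n1:10  n2:8  n3:3  n4:3  n5:2  n6:2 → peak 10
Best is WP2@2, peak 10.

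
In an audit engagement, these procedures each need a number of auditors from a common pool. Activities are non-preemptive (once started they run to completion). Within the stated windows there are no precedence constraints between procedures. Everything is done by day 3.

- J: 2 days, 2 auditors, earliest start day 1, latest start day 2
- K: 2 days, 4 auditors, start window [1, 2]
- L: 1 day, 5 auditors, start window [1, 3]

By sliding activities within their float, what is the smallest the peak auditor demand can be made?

Early-start (J@1, K@1, L@1) gives peak 11: d1:11  d2:6  d3:0.
Shift L→3.
Schedule J@1, K@1, L@3: d1:6  d2:6  d3:5 — peak 6.
Total auditor-days = 17 over 3 days ⇒ peak ≥ ⌈17/3⌉ = 6, so 6 is optimal.

6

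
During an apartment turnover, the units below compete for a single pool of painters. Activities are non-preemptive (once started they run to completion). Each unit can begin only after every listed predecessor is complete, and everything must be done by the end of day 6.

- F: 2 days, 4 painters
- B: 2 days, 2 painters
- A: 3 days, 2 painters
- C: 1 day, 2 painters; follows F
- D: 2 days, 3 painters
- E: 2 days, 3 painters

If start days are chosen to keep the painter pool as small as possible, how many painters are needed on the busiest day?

6

Early-start (F@1, B@1, A@1, C@3, D@1, E@1) gives peak 14: d1:14  d2:14  d3:4  d4:0  d5:0  d6:0.
Shift A→3, C→6, D→3, E→5.
Schedule F@1, B@1, A@3, C@6, D@3, E@5: d1:6  d2:6  d3:5  d4:5  d5:5  d6:5 — peak 6.
Total painter-days = 32 over 6 days ⇒ peak ≥ ⌈32/6⌉ = 6, so 6 is optimal.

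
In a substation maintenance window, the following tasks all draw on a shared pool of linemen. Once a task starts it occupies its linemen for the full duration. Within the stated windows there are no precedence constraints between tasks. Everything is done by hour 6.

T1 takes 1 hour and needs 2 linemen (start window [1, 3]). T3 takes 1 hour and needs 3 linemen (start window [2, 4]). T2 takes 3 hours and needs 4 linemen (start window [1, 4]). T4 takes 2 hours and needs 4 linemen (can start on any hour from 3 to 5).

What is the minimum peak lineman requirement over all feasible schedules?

6

Early-start (T1@1, T3@2, T2@1, T4@3) gives peak 8: h1:6  h2:7  h3:8  h4:4  h5:0  h6:0.
Shift T3→4, T4→5.
Schedule T1@1, T3@4, T2@1, T4@5: h1:6  h2:4  h3:4  h4:3  h5:4  h6:4 — peak 6.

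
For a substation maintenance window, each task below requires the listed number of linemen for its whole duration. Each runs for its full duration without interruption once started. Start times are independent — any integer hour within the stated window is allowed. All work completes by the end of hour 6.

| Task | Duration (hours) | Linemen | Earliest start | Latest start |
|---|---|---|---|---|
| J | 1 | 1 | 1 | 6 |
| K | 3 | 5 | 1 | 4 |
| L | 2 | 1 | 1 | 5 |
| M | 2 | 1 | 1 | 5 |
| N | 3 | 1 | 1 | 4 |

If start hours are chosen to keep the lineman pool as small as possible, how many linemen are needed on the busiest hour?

5

Early-start (J@1, K@1, L@1, M@1, N@1) gives peak 9: h1:9  h2:8  h3:6  h4:0  h5:0  h6:0.
Shift K→4.
Schedule J@1, K@4, L@1, M@1, N@1: h1:4  h2:3  h3:1  h4:5  h5:5  h6:5 — peak 5.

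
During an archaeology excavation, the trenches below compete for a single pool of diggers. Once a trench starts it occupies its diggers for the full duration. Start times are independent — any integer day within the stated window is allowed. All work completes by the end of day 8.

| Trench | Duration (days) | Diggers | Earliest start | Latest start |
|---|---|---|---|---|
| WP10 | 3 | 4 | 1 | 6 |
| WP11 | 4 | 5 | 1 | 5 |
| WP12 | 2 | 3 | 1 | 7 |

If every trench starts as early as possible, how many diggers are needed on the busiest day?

Early-start schedule: WP10@1, WP11@1, WP12@1.
Load per day: day 1: 12, day 2: 12, day 3: 9, day 4: 5, day 5: 0, day 6: 0, day 7: 0, day 8: 0.
Peak is 12.

12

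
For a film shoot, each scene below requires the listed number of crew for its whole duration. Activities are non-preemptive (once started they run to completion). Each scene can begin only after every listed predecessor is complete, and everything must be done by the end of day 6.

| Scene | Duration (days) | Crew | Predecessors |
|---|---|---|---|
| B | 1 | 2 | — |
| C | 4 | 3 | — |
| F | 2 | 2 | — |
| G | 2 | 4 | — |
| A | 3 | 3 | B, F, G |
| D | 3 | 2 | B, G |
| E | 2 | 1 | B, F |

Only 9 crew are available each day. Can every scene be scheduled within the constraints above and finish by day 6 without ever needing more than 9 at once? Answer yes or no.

Schedule B@1, C@1, F@1, G@2, A@4, D@4, E@3: d1:7  d2:9  d3:8  d4:9  d5:5  d6:5 — peak 9 ≤ 9.

yes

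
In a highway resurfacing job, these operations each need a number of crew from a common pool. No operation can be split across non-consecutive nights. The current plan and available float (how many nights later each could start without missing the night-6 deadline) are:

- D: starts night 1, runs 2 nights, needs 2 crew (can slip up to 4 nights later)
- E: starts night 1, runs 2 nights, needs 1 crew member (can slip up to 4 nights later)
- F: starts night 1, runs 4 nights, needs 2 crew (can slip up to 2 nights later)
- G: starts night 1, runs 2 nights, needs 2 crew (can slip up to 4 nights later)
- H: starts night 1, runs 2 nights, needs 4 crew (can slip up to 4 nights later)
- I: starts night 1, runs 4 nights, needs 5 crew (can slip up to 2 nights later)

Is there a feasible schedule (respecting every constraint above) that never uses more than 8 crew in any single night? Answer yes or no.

yes

Schedule D@1, E@1, F@3, G@5, H@5, I@1: n1:8  n2:8  n3:7  n4:7  n5:8  n6:8 — peak 8 ≤ 8.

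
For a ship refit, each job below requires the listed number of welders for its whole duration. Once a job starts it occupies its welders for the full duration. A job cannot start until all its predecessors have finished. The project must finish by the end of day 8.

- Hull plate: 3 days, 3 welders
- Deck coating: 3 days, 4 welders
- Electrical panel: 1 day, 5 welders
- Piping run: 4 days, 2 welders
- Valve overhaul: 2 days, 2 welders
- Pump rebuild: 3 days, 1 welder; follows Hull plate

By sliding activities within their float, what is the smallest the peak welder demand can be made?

Early-start (Hull plate@1, Deck coating@1, Electrical panel@1, Piping run@1, Valve overhaul@1, Pump rebuild@4) gives peak 16: d1:16  d2:11  d3:9  d4:3  d5:1  d6:1  d7:0  d8:0.
Shift Deck coating→5, Electrical panel→8, Valve overhaul→4, Pump rebuild→6.
Schedule Hull plate@1, Deck coating@5, Electrical panel@8, Piping run@1, Valve overhaul@4, Pump rebuild@6: d1:5  d2:5  d3:5  d4:4  d5:6  d6:5  d7:5  d8:6 — peak 6.
Total welder-days = 41 over 8 days ⇒ peak ≥ ⌈41/8⌉ = 6, so 6 is optimal.

6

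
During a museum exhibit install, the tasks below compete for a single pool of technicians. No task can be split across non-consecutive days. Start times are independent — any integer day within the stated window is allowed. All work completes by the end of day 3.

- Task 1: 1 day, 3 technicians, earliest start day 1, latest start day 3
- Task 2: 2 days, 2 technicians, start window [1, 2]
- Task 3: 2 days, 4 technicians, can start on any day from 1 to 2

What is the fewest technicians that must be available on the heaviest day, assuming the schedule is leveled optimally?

6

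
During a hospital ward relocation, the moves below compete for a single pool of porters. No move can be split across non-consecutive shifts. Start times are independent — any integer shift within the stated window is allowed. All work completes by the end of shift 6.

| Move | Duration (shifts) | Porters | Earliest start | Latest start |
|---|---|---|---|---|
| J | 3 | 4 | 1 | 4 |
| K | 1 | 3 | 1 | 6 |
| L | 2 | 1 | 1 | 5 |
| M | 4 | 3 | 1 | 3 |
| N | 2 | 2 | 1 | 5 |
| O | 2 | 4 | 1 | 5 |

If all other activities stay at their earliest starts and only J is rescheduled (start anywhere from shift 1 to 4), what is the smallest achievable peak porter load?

J@1: s1:17  s2:14  s3:7  s4:3  s5:0  s6:0 → peak 17
J@2: s1:13  s2:14  s3:7  s4:7  s5:0  s6:0 → peak 14
J@3: s1:13  s2:10  s3:7  s4:7  s5:4  s6:0 → peak 13
J@4: s1:13  s2:10  s3:3  s4:7  s5:4  s6:4 → peak 13
Best is J@3, peak 13.

13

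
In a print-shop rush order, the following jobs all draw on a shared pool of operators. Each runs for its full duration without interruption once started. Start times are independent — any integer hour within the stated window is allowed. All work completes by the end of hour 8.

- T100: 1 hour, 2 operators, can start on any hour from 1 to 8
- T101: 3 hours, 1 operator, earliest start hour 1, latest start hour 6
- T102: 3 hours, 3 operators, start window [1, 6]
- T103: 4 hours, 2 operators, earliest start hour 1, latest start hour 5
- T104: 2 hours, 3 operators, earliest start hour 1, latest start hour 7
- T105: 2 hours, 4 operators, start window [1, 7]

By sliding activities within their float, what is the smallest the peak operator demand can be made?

5

Early-start (T100@1, T101@1, T102@1, T103@1, T104@1, T105@1) gives peak 15: h1:15  h2:13  h3:6  h4:2  h5:0  h6:0  h7:0  h8:0.
Shift T102→4, T103→4, T104→7, T105→2.
Schedule T100@1, T101@1, T102@4, T103@4, T104@7, T105@2: h1:3  h2:5  h3:5  h4:5  h5:5  h6:5  h7:5  h8:3 — peak 5.
Total operator-hours = 36 over 8 hours ⇒ peak ≥ ⌈36/8⌉ = 5, so 5 is optimal.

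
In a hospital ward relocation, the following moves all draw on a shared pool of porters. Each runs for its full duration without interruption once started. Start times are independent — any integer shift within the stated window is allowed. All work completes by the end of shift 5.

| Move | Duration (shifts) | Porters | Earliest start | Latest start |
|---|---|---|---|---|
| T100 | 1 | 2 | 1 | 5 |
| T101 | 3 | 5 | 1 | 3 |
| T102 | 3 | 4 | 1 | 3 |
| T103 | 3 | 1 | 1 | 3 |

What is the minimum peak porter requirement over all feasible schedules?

10

Early-start (T100@1, T101@1, T102@1, T103@1) gives peak 12: s1:12  s2:10  s3:10  s4:0  s5:0.
Shift T102→2.
Schedule T100@1, T101@1, T102@2, T103@1: s1:8  s2:10  s3:10  s4:4  s5:0 — peak 10.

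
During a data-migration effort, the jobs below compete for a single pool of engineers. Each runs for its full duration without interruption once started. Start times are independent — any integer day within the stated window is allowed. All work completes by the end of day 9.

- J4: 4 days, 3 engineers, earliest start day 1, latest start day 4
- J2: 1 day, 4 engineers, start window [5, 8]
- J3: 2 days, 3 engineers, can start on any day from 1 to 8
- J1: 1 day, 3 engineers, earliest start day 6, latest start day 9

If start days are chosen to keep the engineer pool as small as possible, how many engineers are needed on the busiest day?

Early-start (J4@1, J2@5, J3@1, J1@6) gives peak 6: d1:6  d2:6  d3:3  d4:3  d5:4  d6:3  d7:0  d8:0  d9:0.
Shift J3→6, J1→8.
Schedule J4@1, J2@5, J3@6, J1@8: d1:3  d2:3  d3:3  d4:3  d5:4  d6:3  d7:3  d8:3  d9:0 — peak 4.

4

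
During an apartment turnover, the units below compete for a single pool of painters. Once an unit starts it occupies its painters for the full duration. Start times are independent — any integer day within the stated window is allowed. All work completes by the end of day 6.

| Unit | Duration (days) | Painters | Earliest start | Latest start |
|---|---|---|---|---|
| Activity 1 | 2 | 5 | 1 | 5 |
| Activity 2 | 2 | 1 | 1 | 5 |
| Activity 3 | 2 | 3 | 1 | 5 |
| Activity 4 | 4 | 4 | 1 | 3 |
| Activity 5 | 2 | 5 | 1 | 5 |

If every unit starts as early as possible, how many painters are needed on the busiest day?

18

Early-start schedule: Activity 1@1, Activity 2@1, Activity 3@1, Activity 4@1, Activity 5@1.
Load per day: day 1: 18, day 2: 18, day 3: 4, day 4: 4, day 5: 0, day 6: 0.
Peak is 18.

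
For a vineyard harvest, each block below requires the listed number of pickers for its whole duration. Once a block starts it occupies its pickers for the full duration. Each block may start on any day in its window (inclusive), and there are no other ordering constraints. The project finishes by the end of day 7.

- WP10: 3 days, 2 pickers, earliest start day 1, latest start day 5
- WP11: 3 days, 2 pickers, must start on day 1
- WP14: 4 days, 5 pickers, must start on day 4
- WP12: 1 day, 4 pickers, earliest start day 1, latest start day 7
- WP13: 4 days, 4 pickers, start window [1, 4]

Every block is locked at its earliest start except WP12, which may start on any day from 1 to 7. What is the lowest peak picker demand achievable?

9

WP12@1: d1:12  d2:8  d3:8  d4:9  d5:5  d6:5  d7:5 → peak 12
WP12@2: d1:8  d2:12  d3:8  d4:9  d5:5  d6:5  d7:5 → peak 12
WP12@3: d1:8  d2:8  d3:12  d4:9  d5:5  d6:5  d7:5 → peak 12
WP12@4: d1:8  d2:8  d3:8  d4:13  d5:5  d6:5  d7:5 → peak 13
WP12@5: d1:8  d2:8  d3:8  d4:9  d5:9  d6:5  d7:5 → peak 9
WP12@6: d1:8  d2:8  d3:8  d4:9  d5:5  d6:9  d7:5 → peak 9
WP12@7: d1:8  d2:8  d3:8  d4:9  d5:5  d6:5  d7:9 → peak 9
Best is WP12@5, peak 9.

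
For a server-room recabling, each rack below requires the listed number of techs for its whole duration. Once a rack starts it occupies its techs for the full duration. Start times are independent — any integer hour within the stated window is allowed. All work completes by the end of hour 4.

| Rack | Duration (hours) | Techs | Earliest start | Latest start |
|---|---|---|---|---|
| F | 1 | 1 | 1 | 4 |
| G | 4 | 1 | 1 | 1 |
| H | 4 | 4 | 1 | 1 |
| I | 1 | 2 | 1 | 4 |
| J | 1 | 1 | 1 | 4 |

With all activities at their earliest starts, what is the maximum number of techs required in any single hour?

Early-start schedule: F@1, G@1, H@1, I@1, J@1.
Load per hour: hour 1: 9, hour 2: 5, hour 3: 5, hour 4: 5.
Peak is 9.

9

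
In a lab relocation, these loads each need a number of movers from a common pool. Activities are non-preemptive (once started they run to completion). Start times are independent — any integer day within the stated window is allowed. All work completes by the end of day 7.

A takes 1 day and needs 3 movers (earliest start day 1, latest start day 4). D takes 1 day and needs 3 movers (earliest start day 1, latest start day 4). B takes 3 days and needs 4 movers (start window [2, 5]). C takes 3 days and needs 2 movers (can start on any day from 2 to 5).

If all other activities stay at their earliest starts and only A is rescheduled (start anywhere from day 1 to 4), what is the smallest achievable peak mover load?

A@1: d1:6  d2:6  d3:6  d4:6  d5:0  d6:0  d7:0 → peak 6
A@2: d1:3  d2:9  d3:6  d4:6  d5:0  d6:0  d7:0 → peak 9
A@3: d1:3  d2:6  d3:9  d4:6  d5:0  d6:0  d7:0 → peak 9
A@4: d1:3  d2:6  d3:6  d4:9  d5:0  d6:0  d7:0 → peak 9
Best is A@1, peak 6.

6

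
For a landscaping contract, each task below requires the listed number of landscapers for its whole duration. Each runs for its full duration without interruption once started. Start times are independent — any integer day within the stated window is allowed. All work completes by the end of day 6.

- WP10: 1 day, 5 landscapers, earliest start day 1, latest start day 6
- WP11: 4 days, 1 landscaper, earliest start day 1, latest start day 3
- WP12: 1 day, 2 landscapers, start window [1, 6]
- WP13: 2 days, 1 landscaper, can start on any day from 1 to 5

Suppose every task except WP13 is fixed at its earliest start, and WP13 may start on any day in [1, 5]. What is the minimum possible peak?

WP13@1: d1:9  d2:2  d3:1  d4:1  d5:0  d6:0 → peak 9
WP13@2: d1:8  d2:2  d3:2  d4:1  d5:0  d6:0 → peak 8
WP13@3: d1:8  d2:1  d3:2  d4:2  d5:0  d6:0 → peak 8
WP13@4: d1:8  d2:1  d3:1  d4:2  d5:1  d6:0 → peak 8
WP13@5: d1:8  d2:1  d3:1  d4:1  d5:1  d6:1 → peak 8
Best is WP13@2, peak 8.

8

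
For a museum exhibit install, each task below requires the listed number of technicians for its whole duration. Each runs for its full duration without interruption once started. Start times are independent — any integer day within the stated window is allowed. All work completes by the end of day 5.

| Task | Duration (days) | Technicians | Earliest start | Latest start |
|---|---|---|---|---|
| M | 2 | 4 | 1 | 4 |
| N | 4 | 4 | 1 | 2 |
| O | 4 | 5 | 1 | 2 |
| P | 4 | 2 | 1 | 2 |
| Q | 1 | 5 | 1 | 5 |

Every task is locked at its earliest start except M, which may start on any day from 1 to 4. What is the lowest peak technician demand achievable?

16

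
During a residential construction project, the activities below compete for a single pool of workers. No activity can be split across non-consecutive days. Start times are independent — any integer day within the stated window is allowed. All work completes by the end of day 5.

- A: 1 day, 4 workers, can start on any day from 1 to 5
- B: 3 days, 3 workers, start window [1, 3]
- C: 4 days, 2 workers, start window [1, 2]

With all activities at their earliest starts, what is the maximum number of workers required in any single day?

Early-start schedule: A@1, B@1, C@1.
Load per day: day 1: 9, day 2: 5, day 3: 5, day 4: 2, day 5: 0.
Peak is 9.

9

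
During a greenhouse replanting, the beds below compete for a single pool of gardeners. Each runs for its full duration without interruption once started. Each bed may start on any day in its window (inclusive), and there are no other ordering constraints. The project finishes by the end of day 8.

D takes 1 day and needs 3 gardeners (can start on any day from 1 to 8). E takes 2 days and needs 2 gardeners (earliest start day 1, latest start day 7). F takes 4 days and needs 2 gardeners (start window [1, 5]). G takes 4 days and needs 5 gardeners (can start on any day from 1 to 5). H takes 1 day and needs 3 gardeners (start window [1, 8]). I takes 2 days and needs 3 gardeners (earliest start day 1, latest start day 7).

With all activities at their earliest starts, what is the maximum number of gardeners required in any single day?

18

Early-start schedule: D@1, E@1, F@1, G@1, H@1, I@1.
Load per day: day 1: 18, day 2: 12, day 3: 7, day 4: 7, day 5: 0, day 6: 0, day 7: 0, day 8: 0.
Peak is 18.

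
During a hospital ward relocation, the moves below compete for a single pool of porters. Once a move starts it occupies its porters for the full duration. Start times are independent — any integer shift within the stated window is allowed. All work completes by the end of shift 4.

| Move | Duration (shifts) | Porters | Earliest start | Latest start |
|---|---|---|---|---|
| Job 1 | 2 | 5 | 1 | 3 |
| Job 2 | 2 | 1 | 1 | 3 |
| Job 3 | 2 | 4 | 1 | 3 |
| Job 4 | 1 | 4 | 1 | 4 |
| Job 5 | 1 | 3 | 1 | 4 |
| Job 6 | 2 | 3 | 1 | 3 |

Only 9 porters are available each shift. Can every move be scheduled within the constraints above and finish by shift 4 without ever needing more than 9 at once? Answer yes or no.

yes

Schedule Job 1@1, Job 2@1, Job 3@3, Job 4@3, Job 5@4, Job 6@1: s1:9  s2:9  s3:8  s4:7 — peak 9 ≤ 9.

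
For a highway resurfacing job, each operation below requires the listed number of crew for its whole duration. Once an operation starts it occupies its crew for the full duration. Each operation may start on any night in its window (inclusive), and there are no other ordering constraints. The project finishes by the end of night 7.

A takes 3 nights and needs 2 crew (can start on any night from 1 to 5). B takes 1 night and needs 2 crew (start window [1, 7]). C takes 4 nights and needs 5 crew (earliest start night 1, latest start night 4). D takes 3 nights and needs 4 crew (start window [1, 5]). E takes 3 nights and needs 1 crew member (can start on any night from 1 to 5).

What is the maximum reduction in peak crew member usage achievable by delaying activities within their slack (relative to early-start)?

7

Early-start peak: n1:14  n2:12  n3:12  n4:5  n5:0  n6:0  n7:0 ⇒ 14.
Leveled (A@1, B@4, C@1, D@5, E@5): n1:7  n2:7  n3:7  n4:7  n5:5  n6:5  n7:5 ⇒ 7.
Reduction 14 − 7 = 7.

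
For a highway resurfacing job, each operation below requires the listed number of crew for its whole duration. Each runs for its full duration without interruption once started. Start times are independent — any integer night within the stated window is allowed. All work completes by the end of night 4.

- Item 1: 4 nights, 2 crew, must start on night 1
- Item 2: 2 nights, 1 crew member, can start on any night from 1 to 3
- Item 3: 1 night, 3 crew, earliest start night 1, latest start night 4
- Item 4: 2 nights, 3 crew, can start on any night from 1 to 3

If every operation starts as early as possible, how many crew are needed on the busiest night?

9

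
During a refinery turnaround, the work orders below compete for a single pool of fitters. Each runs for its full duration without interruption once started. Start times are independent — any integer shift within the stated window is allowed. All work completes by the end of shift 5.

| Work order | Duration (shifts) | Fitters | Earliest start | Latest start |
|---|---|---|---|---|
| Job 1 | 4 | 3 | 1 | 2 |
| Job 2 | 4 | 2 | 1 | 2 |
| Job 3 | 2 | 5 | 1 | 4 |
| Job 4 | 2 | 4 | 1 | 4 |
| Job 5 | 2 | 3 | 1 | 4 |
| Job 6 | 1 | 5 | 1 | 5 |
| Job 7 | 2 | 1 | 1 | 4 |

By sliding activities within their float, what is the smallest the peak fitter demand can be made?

12

Early-start (Job 1@1, Job 2@1, Job 3@1, Job 4@1, Job 5@1, Job 6@1, Job 7@1) gives peak 23: s1:23  s2:18  s3:5  s4:5  s5:0.
Shift Job 4→3, Job 5→3, Job 6→5.
Schedule Job 1@1, Job 2@1, Job 3@1, Job 4@3, Job 5@3, Job 6@5, Job 7@1: s1:11  s2:11  s3:12  s4:12  s5:5 — peak 12.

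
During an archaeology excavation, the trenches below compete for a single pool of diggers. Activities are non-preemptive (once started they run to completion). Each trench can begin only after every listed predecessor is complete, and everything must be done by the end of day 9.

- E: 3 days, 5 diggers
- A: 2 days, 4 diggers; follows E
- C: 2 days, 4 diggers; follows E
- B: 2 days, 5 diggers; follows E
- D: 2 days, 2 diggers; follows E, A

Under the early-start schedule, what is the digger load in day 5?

13

At early start, day 5 has: A, C, B.
Demand: 4 + 4 + 5 = 13.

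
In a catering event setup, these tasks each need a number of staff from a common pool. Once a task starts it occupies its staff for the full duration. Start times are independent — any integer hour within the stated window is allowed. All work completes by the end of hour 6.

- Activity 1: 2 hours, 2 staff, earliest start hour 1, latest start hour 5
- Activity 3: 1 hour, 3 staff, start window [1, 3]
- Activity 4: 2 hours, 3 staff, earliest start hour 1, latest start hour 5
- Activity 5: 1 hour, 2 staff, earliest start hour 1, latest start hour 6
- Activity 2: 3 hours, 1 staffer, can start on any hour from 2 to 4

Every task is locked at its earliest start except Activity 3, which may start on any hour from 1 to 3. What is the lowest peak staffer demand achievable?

Activity 3@1: h1:10  h2:6  h3:1  h4:1  h5:0  h6:0 → peak 10
Activity 3@2: h1:7  h2:9  h3:1  h4:1  h5:0  h6:0 → peak 9
Activity 3@3: h1:7  h2:6  h3:4  h4:1  h5:0  h6:0 → peak 7
Best is Activity 3@3, peak 7.

7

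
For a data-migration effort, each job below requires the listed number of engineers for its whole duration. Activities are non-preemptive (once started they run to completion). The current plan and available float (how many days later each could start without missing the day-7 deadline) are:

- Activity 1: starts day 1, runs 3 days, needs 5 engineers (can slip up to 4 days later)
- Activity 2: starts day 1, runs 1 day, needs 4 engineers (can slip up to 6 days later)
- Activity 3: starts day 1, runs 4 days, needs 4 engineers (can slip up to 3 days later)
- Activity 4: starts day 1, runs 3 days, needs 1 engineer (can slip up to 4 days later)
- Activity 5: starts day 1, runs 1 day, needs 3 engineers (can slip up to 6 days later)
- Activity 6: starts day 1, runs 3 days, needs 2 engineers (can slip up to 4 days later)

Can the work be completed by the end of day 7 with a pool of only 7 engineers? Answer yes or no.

no

The minimum achievable peak is 8; 7 < 8, so no feasible schedule stays within the cap.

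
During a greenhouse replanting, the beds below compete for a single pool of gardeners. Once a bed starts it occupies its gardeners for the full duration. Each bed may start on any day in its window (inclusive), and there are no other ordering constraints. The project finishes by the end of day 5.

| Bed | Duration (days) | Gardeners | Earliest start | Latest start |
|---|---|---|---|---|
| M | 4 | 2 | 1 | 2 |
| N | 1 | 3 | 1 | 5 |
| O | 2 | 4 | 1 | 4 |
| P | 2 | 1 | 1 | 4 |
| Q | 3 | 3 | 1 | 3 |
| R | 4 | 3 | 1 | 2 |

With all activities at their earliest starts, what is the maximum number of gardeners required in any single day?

Early-start schedule: M@1, N@1, O@1, P@1, Q@1, R@1.
Load per day: day 1: 16, day 2: 13, day 3: 8, day 4: 5, day 5: 0.
Peak is 16.

16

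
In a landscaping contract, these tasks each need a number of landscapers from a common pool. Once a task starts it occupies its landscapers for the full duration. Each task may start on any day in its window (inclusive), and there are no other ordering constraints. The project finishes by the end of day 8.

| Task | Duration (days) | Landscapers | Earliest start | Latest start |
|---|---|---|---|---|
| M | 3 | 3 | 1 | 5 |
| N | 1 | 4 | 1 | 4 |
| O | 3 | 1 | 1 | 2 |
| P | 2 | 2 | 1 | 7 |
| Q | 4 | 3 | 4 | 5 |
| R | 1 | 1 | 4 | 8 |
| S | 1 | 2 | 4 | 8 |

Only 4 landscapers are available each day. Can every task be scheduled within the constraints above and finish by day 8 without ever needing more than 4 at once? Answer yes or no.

no

Total landscaper-days = 35; over 8 days the average is 35/8 > 4, so some day must exceed 4.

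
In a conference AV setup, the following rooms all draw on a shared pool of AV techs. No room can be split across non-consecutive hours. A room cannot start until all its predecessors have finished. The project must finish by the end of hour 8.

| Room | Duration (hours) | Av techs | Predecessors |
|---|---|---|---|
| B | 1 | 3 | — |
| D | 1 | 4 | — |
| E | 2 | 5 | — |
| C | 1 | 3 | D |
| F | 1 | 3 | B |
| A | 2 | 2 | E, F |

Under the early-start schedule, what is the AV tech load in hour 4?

2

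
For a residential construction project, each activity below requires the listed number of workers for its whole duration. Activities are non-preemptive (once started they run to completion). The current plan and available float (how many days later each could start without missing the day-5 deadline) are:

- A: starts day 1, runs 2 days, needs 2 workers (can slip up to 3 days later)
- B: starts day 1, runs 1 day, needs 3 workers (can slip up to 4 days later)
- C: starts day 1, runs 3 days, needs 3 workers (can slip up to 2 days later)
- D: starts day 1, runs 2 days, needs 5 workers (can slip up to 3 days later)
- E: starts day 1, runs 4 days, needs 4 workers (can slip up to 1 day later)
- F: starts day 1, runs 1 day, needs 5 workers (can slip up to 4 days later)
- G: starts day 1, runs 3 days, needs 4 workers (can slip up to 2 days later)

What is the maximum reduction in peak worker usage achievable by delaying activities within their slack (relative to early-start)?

Early-start peak: d1:26  d2:18  d3:11  d4:4  d5:0 ⇒ 26.
Leveled (A@1, B@1, C@1, D@4, E@1, F@5, G@2): d1:12  d2:13  d3:11  d4:13  d5:10 ⇒ 13.
Reduction 26 − 13 = 13.

13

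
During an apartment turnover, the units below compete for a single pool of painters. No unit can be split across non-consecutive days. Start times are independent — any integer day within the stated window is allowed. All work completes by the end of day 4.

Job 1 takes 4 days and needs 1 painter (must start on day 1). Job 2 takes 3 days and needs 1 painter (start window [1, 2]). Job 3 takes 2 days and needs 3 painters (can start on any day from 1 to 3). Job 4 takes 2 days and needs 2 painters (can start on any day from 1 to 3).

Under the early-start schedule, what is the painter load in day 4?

1

At early start, day 4 has: Job 1.
Demand: 1 = 1.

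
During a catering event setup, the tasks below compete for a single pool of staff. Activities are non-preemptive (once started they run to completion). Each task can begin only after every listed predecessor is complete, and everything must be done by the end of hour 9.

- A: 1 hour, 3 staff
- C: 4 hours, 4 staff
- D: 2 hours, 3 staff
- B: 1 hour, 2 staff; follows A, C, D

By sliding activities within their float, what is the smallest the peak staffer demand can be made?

Early-start (A@1, C@1, D@1, B@5) gives peak 10: h1:10  h2:7  h3:4  h4:4  h5:2  h6:0  h7:0  h8:0  h9:0.
Shift C→2, D→6, B→8.
Schedule A@1, C@2, D@6, B@8: h1:3  h2:4  h3:4  h4:4  h5:4  h6:3  h7:3  h8:2  h9:0 — peak 4.

4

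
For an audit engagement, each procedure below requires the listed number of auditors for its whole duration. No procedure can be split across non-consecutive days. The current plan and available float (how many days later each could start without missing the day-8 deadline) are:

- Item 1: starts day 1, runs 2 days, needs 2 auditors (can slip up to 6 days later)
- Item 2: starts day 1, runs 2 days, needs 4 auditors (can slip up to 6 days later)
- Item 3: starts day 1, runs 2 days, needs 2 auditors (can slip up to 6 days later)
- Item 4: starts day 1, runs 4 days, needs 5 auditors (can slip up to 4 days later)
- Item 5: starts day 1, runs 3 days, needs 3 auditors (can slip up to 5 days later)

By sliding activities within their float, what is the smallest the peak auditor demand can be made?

7

Early-start (Item 1@1, Item 2@1, Item 3@1, Item 4@1, Item 5@1) gives peak 16: d1:16  d2:16  d3:8  d4:5  d5:0  d6:0  d7:0  d8:0.
Shift Item 2→3, Item 4→5.
Schedule Item 1@1, Item 2@3, Item 3@1, Item 4@5, Item 5@1: d1:7  d2:7  d3:7  d4:4  d5:5  d6:5  d7:5  d8:5 — peak 7.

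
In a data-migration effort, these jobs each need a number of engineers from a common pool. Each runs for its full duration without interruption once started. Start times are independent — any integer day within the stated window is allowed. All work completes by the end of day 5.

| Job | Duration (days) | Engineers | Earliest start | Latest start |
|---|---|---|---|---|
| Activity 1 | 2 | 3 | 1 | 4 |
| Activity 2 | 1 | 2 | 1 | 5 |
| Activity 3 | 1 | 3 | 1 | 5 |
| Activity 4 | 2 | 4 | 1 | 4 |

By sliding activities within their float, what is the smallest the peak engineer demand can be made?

Early-start (Activity 1@1, Activity 2@1, Activity 3@1, Activity 4@1) gives peak 12: d1:12  d2:7  d3:0  d4:0  d5:0.
Shift Activity 3→3, Activity 4→4.
Schedule Activity 1@1, Activity 2@1, Activity 3@3, Activity 4@4: d1:5  d2:3  d3:3  d4:4  d5:4 — peak 5.

5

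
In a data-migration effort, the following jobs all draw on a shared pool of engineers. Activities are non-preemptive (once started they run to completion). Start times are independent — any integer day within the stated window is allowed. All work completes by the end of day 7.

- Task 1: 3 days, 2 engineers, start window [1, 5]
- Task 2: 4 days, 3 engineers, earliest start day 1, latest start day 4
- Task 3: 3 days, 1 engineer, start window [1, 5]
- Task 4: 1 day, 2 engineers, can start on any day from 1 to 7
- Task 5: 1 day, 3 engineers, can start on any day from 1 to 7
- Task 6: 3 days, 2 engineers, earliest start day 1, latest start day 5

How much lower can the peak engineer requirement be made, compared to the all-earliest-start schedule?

8

Early-start peak: d1:13  d2:8  d3:8  d4:3  d5:0  d6:0  d7:0 ⇒ 13.
Leveled (Task 1@1, Task 2@1, Task 3@4, Task 4@5, Task 5@7, Task 6@5): d1:5  d2:5  d3:5  d4:4  d5:5  d6:3  d7:5 ⇒ 5.
Reduction 13 − 5 = 8.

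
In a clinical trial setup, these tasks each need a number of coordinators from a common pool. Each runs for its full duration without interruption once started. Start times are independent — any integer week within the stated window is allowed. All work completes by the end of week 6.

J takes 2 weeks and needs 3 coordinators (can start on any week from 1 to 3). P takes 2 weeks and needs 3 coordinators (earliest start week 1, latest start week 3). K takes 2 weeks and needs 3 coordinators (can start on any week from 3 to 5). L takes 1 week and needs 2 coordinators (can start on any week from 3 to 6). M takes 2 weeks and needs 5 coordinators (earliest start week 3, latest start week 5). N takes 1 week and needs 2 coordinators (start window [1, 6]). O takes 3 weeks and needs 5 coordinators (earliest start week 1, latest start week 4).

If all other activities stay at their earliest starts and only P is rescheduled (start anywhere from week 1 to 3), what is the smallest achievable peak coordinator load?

P@1: w1:13  w2:11  w3:15  w4:8  w5:0  w6:0 → peak 15
P@2: w1:10  w2:11  w3:18  w4:8  w5:0  w6:0 → peak 18
P@3: w1:10  w2:8  w3:18  w4:11  w5:0  w6:0 → peak 18
Best is P@1, peak 15.

15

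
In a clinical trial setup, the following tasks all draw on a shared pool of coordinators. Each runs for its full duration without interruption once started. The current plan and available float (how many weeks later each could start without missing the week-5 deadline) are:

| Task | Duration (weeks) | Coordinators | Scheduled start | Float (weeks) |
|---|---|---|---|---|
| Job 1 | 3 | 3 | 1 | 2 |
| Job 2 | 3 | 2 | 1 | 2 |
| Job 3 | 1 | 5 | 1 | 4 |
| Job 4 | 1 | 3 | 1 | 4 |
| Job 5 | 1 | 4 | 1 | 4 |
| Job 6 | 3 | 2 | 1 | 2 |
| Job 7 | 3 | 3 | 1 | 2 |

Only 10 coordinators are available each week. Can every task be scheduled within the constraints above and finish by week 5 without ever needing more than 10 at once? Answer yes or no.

yes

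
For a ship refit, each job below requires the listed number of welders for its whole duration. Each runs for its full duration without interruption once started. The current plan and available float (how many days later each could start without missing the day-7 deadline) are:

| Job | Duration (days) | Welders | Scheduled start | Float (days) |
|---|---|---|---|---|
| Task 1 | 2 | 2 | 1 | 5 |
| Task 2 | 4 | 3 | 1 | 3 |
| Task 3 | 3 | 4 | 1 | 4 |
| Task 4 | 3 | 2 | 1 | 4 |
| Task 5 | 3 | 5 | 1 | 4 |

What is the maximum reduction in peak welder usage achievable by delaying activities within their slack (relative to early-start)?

8

Early-start peak: d1:16  d2:16  d3:14  d4:3  d5:0  d6:0  d7:0 ⇒ 16.
Leveled (Task 1@1, Task 2@4, Task 3@1, Task 4@1, Task 5@4): d1:8  d2:8  d3:6  d4:8  d5:8  d6:8  d7:3 ⇒ 8.
Reduction 16 − 8 = 8.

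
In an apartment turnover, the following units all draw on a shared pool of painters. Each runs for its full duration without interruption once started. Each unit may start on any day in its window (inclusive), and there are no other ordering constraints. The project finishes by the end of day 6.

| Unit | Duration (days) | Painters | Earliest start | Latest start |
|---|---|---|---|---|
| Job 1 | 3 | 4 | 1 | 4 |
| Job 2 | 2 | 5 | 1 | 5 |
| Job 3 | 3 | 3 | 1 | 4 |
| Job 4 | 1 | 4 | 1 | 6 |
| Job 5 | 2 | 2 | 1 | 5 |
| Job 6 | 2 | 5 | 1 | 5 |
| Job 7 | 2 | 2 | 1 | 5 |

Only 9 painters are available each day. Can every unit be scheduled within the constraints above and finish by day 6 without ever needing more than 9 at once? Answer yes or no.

no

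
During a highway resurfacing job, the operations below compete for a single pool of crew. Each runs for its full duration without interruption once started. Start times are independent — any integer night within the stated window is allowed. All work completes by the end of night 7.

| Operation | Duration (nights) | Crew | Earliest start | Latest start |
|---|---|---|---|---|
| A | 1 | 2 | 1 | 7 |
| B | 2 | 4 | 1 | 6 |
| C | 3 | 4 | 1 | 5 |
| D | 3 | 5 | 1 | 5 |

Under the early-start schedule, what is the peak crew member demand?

Early-start schedule: A@1, B@1, C@1, D@1.
Load per night: night 1: 15, night 2: 13, night 3: 9, night 4: 0, night 5: 0, night 6: 0, night 7: 0.
Peak is 15.

15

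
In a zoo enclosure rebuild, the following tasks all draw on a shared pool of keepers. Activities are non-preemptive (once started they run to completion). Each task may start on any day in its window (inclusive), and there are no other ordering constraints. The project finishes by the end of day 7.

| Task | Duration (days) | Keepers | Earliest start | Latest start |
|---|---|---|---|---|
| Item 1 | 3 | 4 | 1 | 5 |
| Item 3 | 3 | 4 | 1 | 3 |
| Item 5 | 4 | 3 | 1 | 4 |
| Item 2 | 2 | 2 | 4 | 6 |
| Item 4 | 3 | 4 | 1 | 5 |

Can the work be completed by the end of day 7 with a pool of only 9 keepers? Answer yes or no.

Schedule Item 1@1, Item 3@1, Item 5@4, Item 2@4, Item 4@4: d1:8  d2:8  d3:8  d4:9  d5:9  d6:7  d7:3 — peak 9 ≤ 9.

yes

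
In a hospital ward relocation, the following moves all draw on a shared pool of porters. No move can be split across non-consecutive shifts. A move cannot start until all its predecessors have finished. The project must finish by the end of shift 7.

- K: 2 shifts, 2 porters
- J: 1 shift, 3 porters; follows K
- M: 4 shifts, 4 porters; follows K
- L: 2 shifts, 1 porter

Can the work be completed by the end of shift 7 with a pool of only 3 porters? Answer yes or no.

no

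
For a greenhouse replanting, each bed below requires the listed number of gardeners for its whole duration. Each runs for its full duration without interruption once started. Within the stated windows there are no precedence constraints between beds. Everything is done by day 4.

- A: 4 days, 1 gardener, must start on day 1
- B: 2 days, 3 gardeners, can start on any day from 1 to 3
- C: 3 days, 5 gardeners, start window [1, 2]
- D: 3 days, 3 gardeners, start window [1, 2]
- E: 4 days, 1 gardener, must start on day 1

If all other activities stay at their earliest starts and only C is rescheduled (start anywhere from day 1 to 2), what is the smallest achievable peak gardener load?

C@1: d1:13  d2:13  d3:10  d4:2 → peak 13
C@2: d1:8  d2:13  d3:10  d4:7 → peak 13
Best is C@1, peak 13.

13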